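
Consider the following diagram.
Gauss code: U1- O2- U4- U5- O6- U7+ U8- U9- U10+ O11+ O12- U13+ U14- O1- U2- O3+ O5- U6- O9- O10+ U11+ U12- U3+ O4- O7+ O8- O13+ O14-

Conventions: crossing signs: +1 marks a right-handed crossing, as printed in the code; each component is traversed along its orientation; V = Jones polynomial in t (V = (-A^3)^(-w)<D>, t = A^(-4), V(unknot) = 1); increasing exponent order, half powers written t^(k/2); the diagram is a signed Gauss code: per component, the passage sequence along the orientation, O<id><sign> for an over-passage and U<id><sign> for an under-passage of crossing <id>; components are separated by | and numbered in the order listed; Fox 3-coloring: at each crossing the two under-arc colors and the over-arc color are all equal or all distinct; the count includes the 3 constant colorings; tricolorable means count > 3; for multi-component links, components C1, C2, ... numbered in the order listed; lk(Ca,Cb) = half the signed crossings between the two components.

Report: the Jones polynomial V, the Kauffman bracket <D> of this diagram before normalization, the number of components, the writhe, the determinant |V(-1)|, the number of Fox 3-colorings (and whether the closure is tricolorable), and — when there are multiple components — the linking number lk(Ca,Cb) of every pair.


V = -t^-6 + t^-5 - t^-4 + 2t^-3 - t^-2 + t^-1
<D> = A^-8 - A^-4 + 2 - A^4 + A^8 - A^12 (w = -4)
1 component over 14 crossings, w = -4
3 Fox colorings among 3^14, |V(-1)| = 7: not tricolorable
why: det 7 = |V(-1)|; not divisible by 3, so not tricolorable


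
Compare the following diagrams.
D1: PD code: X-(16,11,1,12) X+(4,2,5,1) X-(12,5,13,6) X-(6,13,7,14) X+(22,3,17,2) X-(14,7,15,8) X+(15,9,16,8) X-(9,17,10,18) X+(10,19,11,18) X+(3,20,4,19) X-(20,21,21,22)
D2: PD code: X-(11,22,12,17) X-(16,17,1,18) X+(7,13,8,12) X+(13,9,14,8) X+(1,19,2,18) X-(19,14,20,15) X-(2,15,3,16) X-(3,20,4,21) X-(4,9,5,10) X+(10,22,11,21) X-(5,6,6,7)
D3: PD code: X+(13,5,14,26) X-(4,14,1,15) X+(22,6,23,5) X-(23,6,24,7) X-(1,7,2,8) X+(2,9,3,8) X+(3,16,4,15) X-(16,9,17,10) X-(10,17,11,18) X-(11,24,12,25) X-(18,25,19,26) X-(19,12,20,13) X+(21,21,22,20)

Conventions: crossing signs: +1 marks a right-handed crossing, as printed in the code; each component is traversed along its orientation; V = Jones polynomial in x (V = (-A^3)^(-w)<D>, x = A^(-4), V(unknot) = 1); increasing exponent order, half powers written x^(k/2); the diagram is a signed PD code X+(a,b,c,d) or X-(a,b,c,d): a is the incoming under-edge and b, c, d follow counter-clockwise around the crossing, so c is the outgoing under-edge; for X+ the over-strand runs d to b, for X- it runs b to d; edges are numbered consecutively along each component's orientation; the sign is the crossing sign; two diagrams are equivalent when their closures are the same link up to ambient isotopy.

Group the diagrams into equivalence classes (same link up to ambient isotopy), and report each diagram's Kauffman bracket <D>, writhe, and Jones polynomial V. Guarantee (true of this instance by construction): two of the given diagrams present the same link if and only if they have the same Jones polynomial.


grouping into links: {D1} | {D2} | {D3}
V(D1) = x^(-7/2) - x^(-5/2) + x^(-3/2) - 2x^(-1/2) - x^(3/2)  (w -1, c 11, <D> = A^-9 + 2A^-1 - A^3 + A^7 - A^11)
V(D2) = -x^(-5/2) - x^(-1/2)  [11 crossings, <D> = A^-7 + A, w = -3]
V(D3) = x^(-9/2) - x^(-5/2) - x^(-3/2) - x^(-1/2)  [13 crossings, <D> = A^-7 + A^-3 + A - A^9, w = -3]
why: comparing 3 Jones polynomials yields 3 groups


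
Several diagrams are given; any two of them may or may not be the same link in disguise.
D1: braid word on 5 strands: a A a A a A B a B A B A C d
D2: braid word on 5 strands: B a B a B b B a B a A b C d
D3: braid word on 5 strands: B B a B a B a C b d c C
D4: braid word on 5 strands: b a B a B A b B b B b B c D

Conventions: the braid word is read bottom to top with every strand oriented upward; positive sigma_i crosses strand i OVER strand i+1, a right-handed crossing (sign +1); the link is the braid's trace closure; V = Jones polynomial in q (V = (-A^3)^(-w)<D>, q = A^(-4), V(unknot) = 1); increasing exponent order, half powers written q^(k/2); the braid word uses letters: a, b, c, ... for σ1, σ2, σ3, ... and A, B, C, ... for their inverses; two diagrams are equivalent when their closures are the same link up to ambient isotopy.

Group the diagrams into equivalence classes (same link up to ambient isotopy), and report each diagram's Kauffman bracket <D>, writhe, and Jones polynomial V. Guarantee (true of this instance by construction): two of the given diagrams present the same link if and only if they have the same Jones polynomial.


equivalence classes: {D1} | {D2, D3} | {D4}
D1 (bracket A^-8 + 2 + A^8; 14 crossings at w = -4): V = q^-5 + 2q^-3 + q^-1
V(D2) = -q^-3 + 3q^-2 - 2q^-1 + 4 - 2q + 3q^2 - q^3  [14 crossings, <D> = -A^-12 + 3A^-8 - 2A^-4 + 4 - 2A^4 + 3A^8 - A^12, w = 0]
V(D3) = -q^-3 + 3q^-2 - 2q^-1 + 4 - 2q + 3q^2 - q^3  (w 0, c 12, <D> = -A^-12 + 3A^-8 - 2A^-4 + 4 - 2A^4 + 3A^8 - A^12)
V(D4) = q^-2 + 2 + q^2  [14 crossings, <D> = A^-8 + 2 + A^8, w = 0]
key observation: 3 values of V(q) split the 4 diagrams


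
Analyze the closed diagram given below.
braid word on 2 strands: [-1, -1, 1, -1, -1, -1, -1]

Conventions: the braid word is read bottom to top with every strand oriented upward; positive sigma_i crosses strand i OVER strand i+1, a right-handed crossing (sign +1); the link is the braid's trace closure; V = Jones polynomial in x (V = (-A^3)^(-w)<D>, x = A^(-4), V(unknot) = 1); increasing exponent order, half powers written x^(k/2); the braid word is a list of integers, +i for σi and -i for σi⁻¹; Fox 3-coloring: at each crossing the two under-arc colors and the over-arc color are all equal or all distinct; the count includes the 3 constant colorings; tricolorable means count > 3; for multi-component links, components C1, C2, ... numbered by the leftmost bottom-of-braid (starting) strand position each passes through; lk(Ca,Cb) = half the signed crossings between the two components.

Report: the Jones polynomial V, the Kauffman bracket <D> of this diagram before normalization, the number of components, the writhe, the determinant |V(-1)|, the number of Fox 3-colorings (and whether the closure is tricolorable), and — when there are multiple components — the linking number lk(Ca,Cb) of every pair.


V = -x^-7 + x^-6 - x^-5 + x^-4 + x^-2
<D> = -A^-7 - A + A^5 - A^9 + A^13 (w = -5)
1 component over 7 crossings, w = -5
3 Fox colorings among 3^7, |V(-1)| = 5: not tricolorable
why: a (2,5) torus form — a single generator 5 times


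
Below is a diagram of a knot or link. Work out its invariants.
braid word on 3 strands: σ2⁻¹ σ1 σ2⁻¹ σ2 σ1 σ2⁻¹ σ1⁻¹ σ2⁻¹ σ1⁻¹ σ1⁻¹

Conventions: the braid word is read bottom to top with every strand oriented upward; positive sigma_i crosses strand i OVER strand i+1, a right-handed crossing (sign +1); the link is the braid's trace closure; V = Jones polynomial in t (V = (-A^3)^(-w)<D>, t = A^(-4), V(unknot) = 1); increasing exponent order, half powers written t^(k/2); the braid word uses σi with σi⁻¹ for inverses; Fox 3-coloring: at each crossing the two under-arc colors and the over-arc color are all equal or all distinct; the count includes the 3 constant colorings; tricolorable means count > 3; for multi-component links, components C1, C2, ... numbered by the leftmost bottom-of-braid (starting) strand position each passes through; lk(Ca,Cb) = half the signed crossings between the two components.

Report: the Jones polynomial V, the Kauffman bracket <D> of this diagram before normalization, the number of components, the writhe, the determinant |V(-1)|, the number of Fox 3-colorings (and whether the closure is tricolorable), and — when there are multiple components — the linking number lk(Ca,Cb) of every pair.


V(t) = -t^-6 + t^-5 - t^-4 + 2t^-3 - t^-2 + t^-1
bracket: A^-8 - A^-4 + 2 - A^4 + A^8 - A^12, w = -4
1 component, writhe -4, over 10 crossings
det 7, colorings 3 of 3^10 — not tricolorable
observation: V spans 5 powers of t: at least 5 crossings in any diagram


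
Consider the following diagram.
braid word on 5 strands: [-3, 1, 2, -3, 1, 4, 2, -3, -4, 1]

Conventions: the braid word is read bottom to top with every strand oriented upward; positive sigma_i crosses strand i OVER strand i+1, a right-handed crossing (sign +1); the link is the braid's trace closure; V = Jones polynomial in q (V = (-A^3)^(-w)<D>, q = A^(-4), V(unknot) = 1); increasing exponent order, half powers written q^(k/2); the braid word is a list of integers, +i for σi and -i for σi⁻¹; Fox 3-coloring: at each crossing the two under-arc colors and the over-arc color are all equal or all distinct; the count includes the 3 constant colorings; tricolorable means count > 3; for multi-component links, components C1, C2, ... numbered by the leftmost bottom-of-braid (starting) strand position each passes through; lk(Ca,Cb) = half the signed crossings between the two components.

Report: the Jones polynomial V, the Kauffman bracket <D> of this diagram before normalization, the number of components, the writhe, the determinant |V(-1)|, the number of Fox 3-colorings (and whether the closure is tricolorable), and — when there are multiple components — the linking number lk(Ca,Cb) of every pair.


Jones polynomial: V(q) = q^-1 - 1 + 2q - 2q^2 + 2q^3 - 2q^4 + q^5
<D> = A^-14 - 2A^-10 + 2A^-6 - 2A^-2 + 2A^2 - A^6 + A^10; writhe +2
components 1, writhe +2 (10 crossings)
3-colorings: 3 of 3^10, det 11 — not tricolorable
note: the span of V is 6, forcing >= 6 crossings in any diagram


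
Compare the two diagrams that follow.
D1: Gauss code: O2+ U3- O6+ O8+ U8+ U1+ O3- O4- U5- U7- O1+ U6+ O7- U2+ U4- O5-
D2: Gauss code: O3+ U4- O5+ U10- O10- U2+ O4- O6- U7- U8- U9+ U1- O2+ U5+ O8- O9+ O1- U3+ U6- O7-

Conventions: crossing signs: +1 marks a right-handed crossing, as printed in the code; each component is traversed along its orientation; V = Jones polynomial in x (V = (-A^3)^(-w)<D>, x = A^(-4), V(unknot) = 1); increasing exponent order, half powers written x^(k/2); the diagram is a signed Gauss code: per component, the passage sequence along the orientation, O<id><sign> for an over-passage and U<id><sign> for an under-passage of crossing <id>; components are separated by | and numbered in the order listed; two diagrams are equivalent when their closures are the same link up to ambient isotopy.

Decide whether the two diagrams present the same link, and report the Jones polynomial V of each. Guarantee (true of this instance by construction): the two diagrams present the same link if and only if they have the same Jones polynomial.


equivalent: yes
V(D1) = x^-4 - x^-3 + x^-2 - 2x^-1 + 2 - x + x^2  (w 0, c 8, <D> = A^-8 - A^-4 + 2 - 2A^4 + A^8 - A^12 + A^16)
D2 (bracket A^-14 - A^-10 + 2A^-6 - 2A^-2 + A^2 - A^6 + A^10; 10 crossings at w = -2): V = x^-4 - x^-3 + x^-2 - 2x^-1 + 2 - x + x^2
why: from 8 to 10 crossings by R-moves: one link, two diagrams


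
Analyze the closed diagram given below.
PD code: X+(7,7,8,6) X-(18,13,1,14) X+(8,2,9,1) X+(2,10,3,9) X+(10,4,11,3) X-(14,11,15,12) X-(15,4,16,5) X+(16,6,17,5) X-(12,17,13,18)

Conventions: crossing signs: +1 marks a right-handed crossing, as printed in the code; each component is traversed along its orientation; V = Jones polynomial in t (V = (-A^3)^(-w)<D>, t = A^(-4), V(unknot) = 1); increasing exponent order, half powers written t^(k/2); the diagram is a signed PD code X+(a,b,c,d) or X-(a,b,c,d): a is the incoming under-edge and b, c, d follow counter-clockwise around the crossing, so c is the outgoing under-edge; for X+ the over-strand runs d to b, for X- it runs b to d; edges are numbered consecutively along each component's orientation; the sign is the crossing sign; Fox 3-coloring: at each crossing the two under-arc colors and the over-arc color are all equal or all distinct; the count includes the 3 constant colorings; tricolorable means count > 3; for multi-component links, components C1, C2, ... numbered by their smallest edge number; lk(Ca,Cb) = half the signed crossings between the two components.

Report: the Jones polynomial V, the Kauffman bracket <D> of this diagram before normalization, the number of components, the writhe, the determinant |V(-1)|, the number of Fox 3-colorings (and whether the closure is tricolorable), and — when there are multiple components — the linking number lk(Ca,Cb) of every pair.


V(t) = -t^-3 + t^-2 - t^-1 + 3 - t + t^2 - t^3
bracket: A^-9 - A^-5 + A^-1 - 3A^3 + A^7 - A^11 + A^15, w = +1
1 component, writhe +1, over 9 crossings
det 9, colorings 27 of 3^9 — tricolorable
observation: w = +1 (over 9 crossings) is diagram-only; (-A^3)^(-1) removes it from V


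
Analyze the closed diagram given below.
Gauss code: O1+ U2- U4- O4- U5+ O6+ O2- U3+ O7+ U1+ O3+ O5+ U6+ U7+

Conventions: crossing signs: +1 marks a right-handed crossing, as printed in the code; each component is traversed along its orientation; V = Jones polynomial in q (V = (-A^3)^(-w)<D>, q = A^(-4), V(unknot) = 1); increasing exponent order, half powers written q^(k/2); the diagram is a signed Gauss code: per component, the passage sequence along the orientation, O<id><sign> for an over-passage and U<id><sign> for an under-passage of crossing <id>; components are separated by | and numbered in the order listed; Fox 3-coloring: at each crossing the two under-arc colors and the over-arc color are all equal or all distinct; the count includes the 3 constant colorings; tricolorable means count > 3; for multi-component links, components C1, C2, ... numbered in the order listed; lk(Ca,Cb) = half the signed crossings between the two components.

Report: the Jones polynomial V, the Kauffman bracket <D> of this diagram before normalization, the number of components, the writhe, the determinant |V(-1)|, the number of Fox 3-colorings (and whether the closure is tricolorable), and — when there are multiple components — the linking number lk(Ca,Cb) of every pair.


V(q) = q - q^2 + 2q^3 - q^4 + q^5 - q^6
bracket: A^-15 - A^-11 + A^-7 - 2A^-3 + A - A^5, w = +3
1 component, writhe +3, over 7 crossings
det 7, colorings 3 of 3^7 — not tricolorable
observation: |V(-1)| = 7: so not tricolorable, since 3 does not divide 7


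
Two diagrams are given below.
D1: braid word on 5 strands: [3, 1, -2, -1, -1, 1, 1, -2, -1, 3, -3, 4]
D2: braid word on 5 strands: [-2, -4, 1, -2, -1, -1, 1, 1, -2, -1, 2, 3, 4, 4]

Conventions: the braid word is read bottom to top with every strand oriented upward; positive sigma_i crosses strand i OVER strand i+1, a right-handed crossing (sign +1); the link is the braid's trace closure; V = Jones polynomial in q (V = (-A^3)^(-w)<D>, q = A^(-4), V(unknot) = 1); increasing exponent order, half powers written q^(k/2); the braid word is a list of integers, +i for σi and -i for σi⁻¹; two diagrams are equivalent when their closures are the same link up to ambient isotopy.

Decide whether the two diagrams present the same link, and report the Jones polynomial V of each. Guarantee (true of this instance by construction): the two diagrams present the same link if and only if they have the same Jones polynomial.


equivalent: yes
V(D1) = q^-3 + q^-2 + q^-1 + 1  (w 0, c 12, <D> = 1 + A^4 + A^8 + A^12)
V(D2) = q^-3 + q^-2 + q^-1 + 1  [14 crossings, <D> = 1 + A^4 + A^8 + A^12, w = 0]
key observation: all 2 diagrams share one V(q), hence one class


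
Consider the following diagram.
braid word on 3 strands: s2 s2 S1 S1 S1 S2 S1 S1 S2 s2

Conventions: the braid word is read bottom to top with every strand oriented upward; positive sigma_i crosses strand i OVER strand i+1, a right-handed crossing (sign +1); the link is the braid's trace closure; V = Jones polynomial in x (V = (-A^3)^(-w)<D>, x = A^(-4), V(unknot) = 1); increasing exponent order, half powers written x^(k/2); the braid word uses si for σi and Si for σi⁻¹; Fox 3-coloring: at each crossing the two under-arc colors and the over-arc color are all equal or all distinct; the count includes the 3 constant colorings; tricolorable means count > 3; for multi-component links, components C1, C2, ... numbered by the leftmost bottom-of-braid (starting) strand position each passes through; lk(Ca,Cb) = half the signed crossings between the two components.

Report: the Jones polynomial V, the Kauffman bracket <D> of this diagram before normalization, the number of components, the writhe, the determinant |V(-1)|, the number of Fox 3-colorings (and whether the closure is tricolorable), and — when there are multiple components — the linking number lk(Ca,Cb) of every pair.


V = -x^-6 + x^-5 - x^-4 + 2x^-3 - x^-2 + x^-1
<D> = A^-8 - A^-4 + 2 - A^4 + A^8 - A^12 (w = -4)
1 component over 10 crossings, w = -4
3 Fox colorings among 3^10, |V(-1)| = 7: not tricolorable
why: det 7 = |V(-1)|; not divisible by 3, so not tricolorable


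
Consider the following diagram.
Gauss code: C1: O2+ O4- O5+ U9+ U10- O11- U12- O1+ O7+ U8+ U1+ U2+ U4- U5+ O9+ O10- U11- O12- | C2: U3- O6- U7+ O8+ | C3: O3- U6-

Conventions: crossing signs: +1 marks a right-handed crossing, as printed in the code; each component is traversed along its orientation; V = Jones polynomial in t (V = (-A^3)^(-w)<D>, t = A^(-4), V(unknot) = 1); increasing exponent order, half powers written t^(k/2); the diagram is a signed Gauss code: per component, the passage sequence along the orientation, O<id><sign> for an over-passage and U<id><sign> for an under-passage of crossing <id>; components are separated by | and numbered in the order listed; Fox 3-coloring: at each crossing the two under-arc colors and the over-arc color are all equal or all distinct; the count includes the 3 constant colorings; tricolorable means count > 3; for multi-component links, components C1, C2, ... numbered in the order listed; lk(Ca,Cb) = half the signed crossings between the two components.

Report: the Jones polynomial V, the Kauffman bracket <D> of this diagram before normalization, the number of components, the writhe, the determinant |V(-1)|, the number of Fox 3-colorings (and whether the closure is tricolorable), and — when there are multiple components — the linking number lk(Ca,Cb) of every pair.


V = t^-2 + 2 + t^2
<D> = A^-8 + 2 + A^8 (w = 0)
3 components over 12 crossings, w = 0
lk(C1,C2): +1
lk(C1,C3) = 0
linking number lk(C2,C3) = -1
3 Fox colorings among 3^12, |V(-1)| = 4: not tricolorable
why: det 4 = |V(-1)|; not divisible by 3, so not tricolorable


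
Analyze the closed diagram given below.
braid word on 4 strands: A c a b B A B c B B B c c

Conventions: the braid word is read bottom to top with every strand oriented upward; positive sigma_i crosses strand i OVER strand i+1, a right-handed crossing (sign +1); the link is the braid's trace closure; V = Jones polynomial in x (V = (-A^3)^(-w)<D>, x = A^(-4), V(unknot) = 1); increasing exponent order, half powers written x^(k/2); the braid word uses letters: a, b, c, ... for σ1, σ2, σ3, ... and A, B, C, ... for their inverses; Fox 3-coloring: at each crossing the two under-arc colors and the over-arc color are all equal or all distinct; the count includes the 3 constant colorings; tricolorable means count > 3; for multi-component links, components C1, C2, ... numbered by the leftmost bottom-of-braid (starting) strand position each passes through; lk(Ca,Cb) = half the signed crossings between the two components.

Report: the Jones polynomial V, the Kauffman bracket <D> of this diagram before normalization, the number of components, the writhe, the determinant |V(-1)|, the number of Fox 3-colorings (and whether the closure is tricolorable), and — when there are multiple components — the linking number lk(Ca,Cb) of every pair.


V = x^-4 - 2x^-3 + 3x^-2 - 4x^-1 + 5 - 4x + 3x^2 - 2x^3 + x^4
<D> = -A^-19 + 2A^-15 - 3A^-11 + 4A^-7 - 5A^-3 + 4A - 3A^5 + 2A^9 - A^13 (w = -1)
1 component over 13 crossings, w = -1
3 Fox colorings among 3^13, |V(-1)| = 25: not tricolorable
why: det 25 = |V(-1)|; not divisible by 3, so not tricolorable


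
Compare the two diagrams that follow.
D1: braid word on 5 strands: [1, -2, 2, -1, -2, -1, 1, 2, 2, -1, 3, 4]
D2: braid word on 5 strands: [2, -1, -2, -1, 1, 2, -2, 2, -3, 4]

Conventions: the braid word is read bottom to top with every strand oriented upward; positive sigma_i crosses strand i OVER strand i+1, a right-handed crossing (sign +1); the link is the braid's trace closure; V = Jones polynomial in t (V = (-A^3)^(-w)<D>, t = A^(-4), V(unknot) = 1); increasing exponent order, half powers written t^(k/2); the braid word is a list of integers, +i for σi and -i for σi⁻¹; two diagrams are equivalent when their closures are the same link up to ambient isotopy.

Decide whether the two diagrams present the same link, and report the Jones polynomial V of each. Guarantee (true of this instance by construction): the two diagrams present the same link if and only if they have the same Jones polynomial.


equivalent: yes
V(D1) = 1  (w +2, c 12, <D> = A^6)
V(D2) = 1  (w 0, c 10, <D> = 1)
why: all 2 diagrams share one V(t), hence one class


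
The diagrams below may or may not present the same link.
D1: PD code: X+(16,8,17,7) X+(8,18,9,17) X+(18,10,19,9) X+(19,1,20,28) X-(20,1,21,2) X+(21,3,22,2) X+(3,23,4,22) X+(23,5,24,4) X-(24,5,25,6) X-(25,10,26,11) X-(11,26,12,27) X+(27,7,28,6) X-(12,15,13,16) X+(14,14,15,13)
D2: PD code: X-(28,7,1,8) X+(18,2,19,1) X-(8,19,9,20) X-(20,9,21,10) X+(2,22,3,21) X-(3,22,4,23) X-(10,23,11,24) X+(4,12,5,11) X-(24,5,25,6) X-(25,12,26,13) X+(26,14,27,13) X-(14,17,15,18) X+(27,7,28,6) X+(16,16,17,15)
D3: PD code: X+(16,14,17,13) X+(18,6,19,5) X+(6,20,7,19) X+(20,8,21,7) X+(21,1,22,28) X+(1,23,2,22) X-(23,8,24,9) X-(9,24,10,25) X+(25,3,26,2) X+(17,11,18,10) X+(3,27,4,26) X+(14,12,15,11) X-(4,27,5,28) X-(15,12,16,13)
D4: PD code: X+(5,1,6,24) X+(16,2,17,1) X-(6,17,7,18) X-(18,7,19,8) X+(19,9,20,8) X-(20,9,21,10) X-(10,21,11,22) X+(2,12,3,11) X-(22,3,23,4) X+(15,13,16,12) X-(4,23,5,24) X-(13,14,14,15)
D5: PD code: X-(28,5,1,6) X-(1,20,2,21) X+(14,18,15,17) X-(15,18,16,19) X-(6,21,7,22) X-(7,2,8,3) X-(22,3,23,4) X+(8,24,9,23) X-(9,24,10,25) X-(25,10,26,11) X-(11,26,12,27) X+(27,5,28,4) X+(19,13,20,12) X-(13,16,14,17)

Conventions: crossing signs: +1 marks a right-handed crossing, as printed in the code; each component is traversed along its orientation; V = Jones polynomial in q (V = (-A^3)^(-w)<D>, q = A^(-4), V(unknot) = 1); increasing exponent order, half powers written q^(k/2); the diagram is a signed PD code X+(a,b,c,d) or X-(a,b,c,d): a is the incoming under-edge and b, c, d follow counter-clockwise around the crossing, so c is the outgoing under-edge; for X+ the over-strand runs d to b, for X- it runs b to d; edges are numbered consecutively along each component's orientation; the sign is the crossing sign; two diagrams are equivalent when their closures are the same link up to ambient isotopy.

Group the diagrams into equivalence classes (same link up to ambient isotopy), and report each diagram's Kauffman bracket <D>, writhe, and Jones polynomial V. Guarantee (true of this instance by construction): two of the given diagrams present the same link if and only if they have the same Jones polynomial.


equivalence classes: {D1, D3} | {D2, D4} | {D5}
D1 (bracket A^-16 - 2A^-12 + 2A^-8 - 3A^-4 + 3 - 2A^4 + 2A^8; 14 crossings at w = +4): V = 2q - 2q^2 + 3q^3 - 3q^4 + 2q^5 - 2q^6 + q^7
V(D2) = q^-5 - 2q^-4 + 2q^-3 - 2q^-2 + 2q^-1 - 1 + q  [14 crossings, <D> = A^-10 - A^-6 + 2A^-2 - 2A^2 + 2A^6 - 2A^10 + A^14, w = -2]
V(D3) = 2q - 2q^2 + 3q^3 - 3q^4 + 2q^5 - 2q^6 + q^7  (w +6, c 14, <D> = A^-10 - 2A^-6 + 2A^-2 - 3A^2 + 3A^6 - 2A^10 + 2A^14)
V(D4) = q^-5 - 2q^-4 + 2q^-3 - 2q^-2 + 2q^-1 - 1 + q  [12 crossings, <D> = A^-10 - A^-6 + 2A^-2 - 2A^2 + 2A^6 - 2A^10 + A^14, w = -2]
D5 (bracket A^-10 + A^-2 - A^2 + A^6 - A^10; 14 crossings at w = -6): V = -q^-7 + q^-6 - q^-5 + q^-4 + q^-2
key observation: 3 classes among 5 diagrams; unequal V(q) rules out equality


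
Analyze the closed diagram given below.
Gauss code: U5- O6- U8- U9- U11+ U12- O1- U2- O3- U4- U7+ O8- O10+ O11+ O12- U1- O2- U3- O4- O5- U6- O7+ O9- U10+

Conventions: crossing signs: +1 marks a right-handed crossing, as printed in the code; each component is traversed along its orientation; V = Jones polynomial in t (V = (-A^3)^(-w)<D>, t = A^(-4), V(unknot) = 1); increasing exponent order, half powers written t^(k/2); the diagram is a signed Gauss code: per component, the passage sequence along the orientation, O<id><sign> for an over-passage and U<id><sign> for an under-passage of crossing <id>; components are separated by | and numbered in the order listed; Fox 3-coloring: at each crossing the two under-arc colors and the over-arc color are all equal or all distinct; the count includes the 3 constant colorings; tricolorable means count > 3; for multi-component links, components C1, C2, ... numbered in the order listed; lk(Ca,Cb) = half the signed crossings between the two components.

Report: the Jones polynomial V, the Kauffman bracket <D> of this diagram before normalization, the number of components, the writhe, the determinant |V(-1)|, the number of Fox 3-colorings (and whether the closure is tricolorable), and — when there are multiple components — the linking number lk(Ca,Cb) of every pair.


V(t) = t^-10 - 2t^-9 + 3t^-8 - 5t^-7 + 5t^-6 - 5t^-5 + 4t^-4 - 2t^-3 + 2t^-2
bracket: 2A^-10 - 2A^-6 + 4A^-2 - 5A^2 + 5A^6 - 5A^10 + 3A^14 - 2A^18 + A^22, w = -6
1 component, writhe -6, over 12 crossings
det 29, colorings 3 of 3^12 — not tricolorable
observation: |V(-1)| = 29: so not tricolorable, since 3 does not divide 29


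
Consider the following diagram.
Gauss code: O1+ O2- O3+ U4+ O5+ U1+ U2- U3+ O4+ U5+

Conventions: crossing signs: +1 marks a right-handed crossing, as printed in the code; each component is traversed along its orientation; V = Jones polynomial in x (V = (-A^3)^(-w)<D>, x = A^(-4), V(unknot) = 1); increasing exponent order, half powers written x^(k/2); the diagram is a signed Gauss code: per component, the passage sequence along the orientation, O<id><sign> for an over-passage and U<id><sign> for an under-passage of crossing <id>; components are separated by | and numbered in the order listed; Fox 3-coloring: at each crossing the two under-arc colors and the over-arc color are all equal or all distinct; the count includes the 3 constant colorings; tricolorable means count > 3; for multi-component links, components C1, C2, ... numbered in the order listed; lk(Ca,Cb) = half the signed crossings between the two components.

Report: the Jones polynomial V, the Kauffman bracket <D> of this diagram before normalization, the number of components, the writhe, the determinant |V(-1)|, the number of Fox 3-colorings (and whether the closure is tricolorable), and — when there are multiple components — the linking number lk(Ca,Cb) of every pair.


V = x + x^3 - x^4
<D> = A^-7 - A^-3 - A^5 (w = +3)
1 component over 5 crossings, w = +3
9 Fox colorings among 3^5, |V(-1)| = 3: tricolorable
why: w = +3 shifts under R1 moves; the (-A^3)^(-3) factor cancels that in V


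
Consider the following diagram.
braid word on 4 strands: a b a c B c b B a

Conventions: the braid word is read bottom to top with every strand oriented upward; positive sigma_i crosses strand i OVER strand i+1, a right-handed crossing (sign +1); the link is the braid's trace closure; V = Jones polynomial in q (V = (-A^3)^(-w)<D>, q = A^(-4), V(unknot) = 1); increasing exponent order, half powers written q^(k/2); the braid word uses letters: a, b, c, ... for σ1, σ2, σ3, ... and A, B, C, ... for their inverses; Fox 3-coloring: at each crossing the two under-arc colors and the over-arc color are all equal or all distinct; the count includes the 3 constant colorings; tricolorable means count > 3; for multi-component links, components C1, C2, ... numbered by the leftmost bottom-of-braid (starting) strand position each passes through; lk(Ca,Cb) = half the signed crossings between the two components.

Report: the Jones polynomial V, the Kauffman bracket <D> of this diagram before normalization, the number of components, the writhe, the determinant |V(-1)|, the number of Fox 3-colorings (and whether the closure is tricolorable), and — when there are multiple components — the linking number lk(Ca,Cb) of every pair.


V(q) = q - q^2 + 2q^3 - q^4 + q^5 - q^6
bracket: A^-9 - A^-5 + A^-1 - 2A^3 + A^7 - A^11, w = +5
1 component, writhe +5, over 9 crossings
det 7, colorings 3 of 3^9 — not tricolorable
observation: V spans 5 powers of q: at least 5 crossings in any diagram


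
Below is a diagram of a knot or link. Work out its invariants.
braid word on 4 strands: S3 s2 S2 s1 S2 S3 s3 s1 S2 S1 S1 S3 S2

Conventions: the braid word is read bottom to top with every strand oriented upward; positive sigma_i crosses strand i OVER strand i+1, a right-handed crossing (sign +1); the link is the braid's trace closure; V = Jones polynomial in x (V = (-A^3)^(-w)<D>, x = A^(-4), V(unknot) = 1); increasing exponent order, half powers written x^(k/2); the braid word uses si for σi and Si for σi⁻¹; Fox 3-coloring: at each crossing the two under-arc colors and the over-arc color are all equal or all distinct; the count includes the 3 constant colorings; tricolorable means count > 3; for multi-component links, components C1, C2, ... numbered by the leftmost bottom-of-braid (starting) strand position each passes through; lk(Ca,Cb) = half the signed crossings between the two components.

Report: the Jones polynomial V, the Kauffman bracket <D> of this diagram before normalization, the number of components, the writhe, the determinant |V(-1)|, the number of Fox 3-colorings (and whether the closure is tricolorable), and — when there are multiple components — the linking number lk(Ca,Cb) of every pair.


V(x) = x^-7 - 2x^-6 + 2x^-5 - 3x^-4 + 3x^-3 - 2x^-2 + 2x^-1
bracket: -2A^-11 + 2A^-7 - 3A^-3 + 3A - 2A^5 + 2A^9 - A^13, w = -5
1 component, writhe -5, over 13 crossings
det 15, colorings 9 of 3^13 — tricolorable
observation: det 15 = |V(-1)|; divisible by 3, so tricolorable


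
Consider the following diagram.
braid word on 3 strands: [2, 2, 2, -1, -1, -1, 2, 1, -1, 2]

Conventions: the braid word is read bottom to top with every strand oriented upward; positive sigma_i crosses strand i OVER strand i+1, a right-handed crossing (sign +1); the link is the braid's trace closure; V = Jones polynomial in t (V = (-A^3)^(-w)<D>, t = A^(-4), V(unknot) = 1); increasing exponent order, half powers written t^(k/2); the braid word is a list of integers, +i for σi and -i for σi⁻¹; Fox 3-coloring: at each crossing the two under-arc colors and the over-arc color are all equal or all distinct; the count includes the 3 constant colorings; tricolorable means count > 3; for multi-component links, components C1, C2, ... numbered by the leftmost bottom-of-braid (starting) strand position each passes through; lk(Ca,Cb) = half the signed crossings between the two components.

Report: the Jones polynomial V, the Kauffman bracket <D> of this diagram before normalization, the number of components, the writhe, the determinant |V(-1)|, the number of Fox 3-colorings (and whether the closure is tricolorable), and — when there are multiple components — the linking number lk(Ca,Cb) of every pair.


V = -t^-2 + t^-1 - 1 + 3t - 2t^2 + 3t^3 - 2t^4 + t^5 - t^6
<D> = -A^-18 + A^-14 - 2A^-10 + 3A^-6 - 2A^-2 + 3A^2 - A^6 + A^10 - A^14 (w = +2)
1 component over 10 crossings, w = +2
9 Fox colorings among 3^10, |V(-1)| = 15: tricolorable
why: the span of V is 8, forcing >= 8 crossings in any diagram


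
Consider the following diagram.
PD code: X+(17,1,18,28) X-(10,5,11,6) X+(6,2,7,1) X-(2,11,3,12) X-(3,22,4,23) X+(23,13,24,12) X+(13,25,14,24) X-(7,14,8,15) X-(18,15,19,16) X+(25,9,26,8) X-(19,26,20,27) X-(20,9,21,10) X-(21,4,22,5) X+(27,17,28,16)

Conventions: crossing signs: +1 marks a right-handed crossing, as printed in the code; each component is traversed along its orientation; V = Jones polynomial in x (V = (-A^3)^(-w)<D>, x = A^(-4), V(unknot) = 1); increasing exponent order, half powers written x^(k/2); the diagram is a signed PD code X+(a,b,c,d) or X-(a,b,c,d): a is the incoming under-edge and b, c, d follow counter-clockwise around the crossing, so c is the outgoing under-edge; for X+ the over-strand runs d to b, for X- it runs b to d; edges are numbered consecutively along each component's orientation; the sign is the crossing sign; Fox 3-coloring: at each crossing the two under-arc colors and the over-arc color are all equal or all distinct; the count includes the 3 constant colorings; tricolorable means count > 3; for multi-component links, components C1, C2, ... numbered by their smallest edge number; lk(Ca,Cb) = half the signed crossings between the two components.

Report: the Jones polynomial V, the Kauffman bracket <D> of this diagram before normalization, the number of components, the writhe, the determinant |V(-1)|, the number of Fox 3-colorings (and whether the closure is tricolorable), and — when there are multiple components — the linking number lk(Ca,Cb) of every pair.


V(x) = x^-4 - x^-3 + x^-2 - 2x^-1 + 2 - x + x^2
bracket: A^-14 - A^-10 + 2A^-6 - 2A^-2 + A^2 - A^6 + A^10, w = -2
1 component, writhe -2, over 14 crossings
det 9, colorings 9 of 3^14 — tricolorable
observation: w = -2 (over 14 crossings) is diagram-only; (-A^3)^(2) removes it from V


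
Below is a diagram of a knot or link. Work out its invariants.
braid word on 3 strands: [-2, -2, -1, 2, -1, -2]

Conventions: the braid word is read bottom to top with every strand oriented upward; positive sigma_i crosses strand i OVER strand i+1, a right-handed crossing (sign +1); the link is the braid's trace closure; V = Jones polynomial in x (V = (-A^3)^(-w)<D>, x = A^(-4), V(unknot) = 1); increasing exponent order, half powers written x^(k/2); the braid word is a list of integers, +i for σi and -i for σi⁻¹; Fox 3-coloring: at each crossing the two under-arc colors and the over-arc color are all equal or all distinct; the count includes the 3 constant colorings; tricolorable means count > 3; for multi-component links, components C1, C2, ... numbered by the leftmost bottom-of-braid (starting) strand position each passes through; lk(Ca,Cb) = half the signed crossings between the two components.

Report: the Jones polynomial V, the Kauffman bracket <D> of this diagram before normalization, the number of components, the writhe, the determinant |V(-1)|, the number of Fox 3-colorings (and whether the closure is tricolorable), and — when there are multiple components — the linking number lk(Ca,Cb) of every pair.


V(x) = -x^-6 + x^-5 - x^-4 + 2x^-3 - x^-2 + x^-1
bracket: A^-8 - A^-4 + 2 - A^4 + A^8 - A^12, w = -4
1 component, writhe -4, over 6 crossings
det 7, colorings 3 of 3^6 — not tricolorable
observation: V spans 5 powers of x: at least 5 crossings in any diagram


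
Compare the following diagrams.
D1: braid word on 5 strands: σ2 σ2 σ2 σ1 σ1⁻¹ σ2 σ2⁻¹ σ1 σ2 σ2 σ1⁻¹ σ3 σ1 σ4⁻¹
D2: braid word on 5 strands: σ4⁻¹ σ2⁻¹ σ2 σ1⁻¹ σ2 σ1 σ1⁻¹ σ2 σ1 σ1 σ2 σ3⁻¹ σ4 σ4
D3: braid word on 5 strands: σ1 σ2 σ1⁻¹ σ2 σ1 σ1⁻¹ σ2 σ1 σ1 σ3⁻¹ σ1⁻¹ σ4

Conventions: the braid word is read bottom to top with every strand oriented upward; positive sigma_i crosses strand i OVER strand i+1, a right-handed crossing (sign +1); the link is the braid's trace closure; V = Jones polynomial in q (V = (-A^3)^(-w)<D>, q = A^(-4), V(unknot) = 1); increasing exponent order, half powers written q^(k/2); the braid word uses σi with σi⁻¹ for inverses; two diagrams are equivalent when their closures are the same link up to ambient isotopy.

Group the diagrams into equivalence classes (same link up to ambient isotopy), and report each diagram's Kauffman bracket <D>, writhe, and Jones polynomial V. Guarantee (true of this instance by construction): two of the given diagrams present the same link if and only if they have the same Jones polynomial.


grouping into links: {D1} | {D2, D3}
V(D1) = q^2 + q^4 - q^5 + q^6 - q^7  (w +6, c 14, <D> = -A^-10 + A^-6 - A^-2 + A^2 + A^10)
V(D2) = q - q^2 + 2q^3 - q^4 + q^5 - q^6  [14 crossings, <D> = -A^-12 + A^-8 - A^-4 + 2 - A^4 + A^8, w = +4]
V(D3) = q - q^2 + 2q^3 - q^4 + q^5 - q^6  (w +4, c 12, <D> = -A^-12 + A^-8 - A^-4 + 2 - A^4 + A^8)
key observation: 2 classes among 3 diagrams; unequal V(q) rules out equality


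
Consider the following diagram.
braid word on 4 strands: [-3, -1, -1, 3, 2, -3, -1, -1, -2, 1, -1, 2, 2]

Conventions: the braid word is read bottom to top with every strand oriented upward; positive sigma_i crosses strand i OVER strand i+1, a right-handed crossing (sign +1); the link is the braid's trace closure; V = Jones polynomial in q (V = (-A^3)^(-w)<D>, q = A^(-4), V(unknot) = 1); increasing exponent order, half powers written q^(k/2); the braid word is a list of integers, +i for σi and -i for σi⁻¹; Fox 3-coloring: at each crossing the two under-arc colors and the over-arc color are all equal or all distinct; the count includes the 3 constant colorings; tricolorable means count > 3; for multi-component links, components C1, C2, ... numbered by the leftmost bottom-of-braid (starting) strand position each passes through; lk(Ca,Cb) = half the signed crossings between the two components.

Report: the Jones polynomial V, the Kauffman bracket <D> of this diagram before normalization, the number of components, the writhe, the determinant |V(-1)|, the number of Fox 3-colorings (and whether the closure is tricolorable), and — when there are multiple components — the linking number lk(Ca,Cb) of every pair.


Jones polynomial: V(q) = q^-5 - 2q^-4 + 3q^-3 - q^-2 + 3q^-1 - 1 + q
<D> = -A^-13 + A^-9 - 3A^-5 + A^-1 - 3A^3 + 2A^7 - A^11; writhe -3
components 3, writhe -3 (13 crossings)
linking number lk(C1,C2) = -1
lk(C1,C3): -1
lk(C2,C3) = +1
3-colorings: 9 of 3^13, det 12 — tricolorable
note: w = -3 shifts under R1 moves; the (-A^3)^(3) factor cancels that in V


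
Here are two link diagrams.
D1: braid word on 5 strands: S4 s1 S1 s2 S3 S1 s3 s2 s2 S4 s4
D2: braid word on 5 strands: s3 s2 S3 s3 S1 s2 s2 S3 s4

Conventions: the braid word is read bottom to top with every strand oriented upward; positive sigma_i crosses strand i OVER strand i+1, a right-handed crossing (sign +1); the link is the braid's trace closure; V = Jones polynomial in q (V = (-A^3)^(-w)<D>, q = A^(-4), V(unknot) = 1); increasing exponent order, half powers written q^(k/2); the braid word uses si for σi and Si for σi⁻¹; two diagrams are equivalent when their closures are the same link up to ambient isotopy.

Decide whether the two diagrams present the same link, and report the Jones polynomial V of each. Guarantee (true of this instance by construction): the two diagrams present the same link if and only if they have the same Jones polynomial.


same link: yes
V(D1) = -q^(1/2) - q^(3/2) - q^(5/2) + q^(9/2)  [11 crossings, <D> = -A^-15 + A^-7 + A^-3 + A, w = +1]
V(D2) = -q^(1/2) - q^(3/2) - q^(5/2) + q^(9/2)  [9 crossings, <D> = -A^-9 + A^-1 + A^3 + A^7, w = +3]
insight: one V(q) for all 2 diagrams — one class (guaranteed)


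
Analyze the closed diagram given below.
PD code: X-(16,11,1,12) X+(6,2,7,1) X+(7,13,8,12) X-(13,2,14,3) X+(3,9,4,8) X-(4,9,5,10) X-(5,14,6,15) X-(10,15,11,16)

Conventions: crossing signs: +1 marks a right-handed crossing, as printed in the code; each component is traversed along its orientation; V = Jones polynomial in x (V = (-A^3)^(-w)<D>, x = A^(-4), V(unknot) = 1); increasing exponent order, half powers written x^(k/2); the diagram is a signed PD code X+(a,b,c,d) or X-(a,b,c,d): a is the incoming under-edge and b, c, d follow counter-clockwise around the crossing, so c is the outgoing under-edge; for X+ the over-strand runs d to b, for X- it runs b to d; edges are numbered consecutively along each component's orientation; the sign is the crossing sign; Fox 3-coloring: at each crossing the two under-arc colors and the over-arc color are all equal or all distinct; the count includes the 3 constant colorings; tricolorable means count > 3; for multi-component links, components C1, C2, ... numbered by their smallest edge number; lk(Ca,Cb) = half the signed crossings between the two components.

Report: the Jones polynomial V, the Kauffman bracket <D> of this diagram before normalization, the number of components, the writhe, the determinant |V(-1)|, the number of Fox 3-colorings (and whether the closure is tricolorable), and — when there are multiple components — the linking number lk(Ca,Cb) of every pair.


V = -x^-4 + x^-3 + x^-1
<D> = A^-2 + A^6 - A^10 (w = -2)
1 component over 8 crossings, w = -2
9 Fox colorings among 3^8, |V(-1)| = 3: tricolorable
why: the span of V is 3, forcing >= 3 crossings in any diagram
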